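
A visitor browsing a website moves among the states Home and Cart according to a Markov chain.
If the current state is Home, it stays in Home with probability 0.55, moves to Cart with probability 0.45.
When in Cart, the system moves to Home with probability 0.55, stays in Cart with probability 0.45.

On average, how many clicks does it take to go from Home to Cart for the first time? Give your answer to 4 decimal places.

2.2222

Let t(s) be the expected number of clicks to first reach Cart from state s, with t(Cart) = 0. Conditioning on the first click:
t(Home) = 1 + 0.55·t(Home)
Solving: t(Home) = 2.2222.
Expected clicks from Home to Cart: 2.2222.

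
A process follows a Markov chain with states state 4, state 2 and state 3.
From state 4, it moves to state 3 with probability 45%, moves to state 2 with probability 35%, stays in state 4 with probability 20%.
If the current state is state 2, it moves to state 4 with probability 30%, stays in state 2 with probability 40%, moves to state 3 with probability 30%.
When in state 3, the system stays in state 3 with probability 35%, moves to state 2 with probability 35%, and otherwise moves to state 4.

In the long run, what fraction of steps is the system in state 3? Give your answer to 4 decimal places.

Let the stationary distribution be π with π = πP and π_1 + π_2 + π_3 = 1.
π_1 = 0.2·π_1 + 0.3·π_2 + 0.3·π_3
π_2 = 0.35·π_1 + 0.4·π_2 + 0.35·π_3
Solving with the normalization constraint gives π = (0.2727, 0.3684, 0.3589).
So the stationary probability of state 3 is 0.3589.

0.3589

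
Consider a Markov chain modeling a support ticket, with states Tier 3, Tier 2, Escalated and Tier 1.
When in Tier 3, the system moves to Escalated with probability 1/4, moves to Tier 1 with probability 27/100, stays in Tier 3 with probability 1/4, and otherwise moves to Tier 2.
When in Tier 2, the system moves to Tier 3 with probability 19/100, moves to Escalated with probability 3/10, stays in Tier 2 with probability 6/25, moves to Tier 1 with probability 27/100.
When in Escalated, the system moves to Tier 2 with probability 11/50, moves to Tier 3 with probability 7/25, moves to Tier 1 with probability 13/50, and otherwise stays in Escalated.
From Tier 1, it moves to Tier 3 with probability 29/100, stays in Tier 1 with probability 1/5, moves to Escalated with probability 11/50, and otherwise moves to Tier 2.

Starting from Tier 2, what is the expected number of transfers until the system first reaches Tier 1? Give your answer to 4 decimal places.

Let t(s) be the expected number of transfers to first reach Tier 1 from state s, with t(Tier 1) = 0. Conditioning on the first transfer:
t(Tier 3) = 1 + 0.25·t(Tier 3) + 0.23·t(Tier 2) + 0.25·t(Escalated)
t(Tier 2) = 1 + 0.19·t(Tier 3) + 0.24·t(Tier 2) + 0.3·t(Escalated)
t(Escalated) = 1 + 0.28·t(Tier 3) + 0.22·t(Tier 2) + 0.24·t(Escalated)
Solving: t(Tier 3) = 3.7396, t(Tier 2) = 3.7414, t(Escalated) = 3.7766.
Expected transfers from Tier 2 to Tier 1: 3.7414.

3.7414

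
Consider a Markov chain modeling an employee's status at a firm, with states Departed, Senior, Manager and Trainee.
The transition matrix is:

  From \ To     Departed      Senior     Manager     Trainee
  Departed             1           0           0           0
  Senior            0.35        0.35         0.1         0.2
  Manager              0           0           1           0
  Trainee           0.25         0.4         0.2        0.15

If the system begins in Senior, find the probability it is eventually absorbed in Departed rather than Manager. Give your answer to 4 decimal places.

0.7354

Let h(s) be the probability of absorption at Departed starting from transient state s. Then h(Departed) = 1 and h(Manager) = 0. By first-step analysis:
h(Senior) = 0.35·1 + 0.35·h(Senior) + 0.1·0 + 0.2·h(Trainee)
h(Trainee) = 0.25·1 + 0.4·h(Senior) + 0.2·0 + 0.15·h(Trainee)
Solving: h(Senior) = 0.7354, h(Trainee) = 0.6402.
Starting from Senior, the probability is 0.7354.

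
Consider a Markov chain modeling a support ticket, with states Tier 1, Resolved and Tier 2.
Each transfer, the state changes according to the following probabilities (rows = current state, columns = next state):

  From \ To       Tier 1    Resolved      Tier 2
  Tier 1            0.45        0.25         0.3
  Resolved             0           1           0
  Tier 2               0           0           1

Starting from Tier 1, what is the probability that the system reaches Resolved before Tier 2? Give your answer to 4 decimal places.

Let h(s) be the probability of absorption at Resolved starting from transient state s. Then h(Resolved) = 1 and h(Tier 2) = 0. By first-step analysis:
h(Tier 1) = 0.45·h(Tier 1) + 0.25·1 + 0.3·0
Solving: h(Tier 1) = 0.4545.
Starting from Tier 1, the probability is 0.4545.

0.4545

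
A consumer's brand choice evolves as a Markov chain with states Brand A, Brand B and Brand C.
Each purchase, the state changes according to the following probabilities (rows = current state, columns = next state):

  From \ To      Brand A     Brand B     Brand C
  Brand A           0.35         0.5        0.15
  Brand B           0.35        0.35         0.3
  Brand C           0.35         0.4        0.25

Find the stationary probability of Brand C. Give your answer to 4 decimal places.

0.2357

Let the stationary distribution be π with π = πP and π_1 + π_2 + π_3 = 1.
π_1 = 0.35·π_1 + 0.35·π_2 + 0.35·π_3
π_2 = 0.5·π_1 + 0.35·π_2 + 0.4·π_3
Solving with the normalization constraint gives π = (0.3500, 0.4143, 0.2357).
So the stationary probability of Brand C is 0.2357.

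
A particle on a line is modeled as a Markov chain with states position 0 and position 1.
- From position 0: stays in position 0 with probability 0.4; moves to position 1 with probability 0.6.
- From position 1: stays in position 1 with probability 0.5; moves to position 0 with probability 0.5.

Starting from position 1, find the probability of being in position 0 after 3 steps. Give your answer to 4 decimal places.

0.4550

Propagate the distribution vector 3 steps from position 1.
After 0 steps: (0.0000, 1.0000)
After 1 step: (0.5000, 0.5000)
After 2 steps: (0.4500, 0.5500)
After 3 steps: (0.4550, 0.5450)
P(in position 0 after 3 steps) = 0.4550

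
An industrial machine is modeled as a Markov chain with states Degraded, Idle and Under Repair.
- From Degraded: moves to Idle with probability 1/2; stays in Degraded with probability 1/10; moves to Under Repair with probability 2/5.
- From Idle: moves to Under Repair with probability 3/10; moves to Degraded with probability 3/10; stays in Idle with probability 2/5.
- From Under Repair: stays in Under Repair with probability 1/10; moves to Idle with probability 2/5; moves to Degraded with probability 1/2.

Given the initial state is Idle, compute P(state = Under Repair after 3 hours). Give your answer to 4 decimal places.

0.2760

Propagate the distribution vector 3 hours from Idle.
After 0 hours: (0.0000, 1.0000, 0.0000)
After 1 hour: (0.3000, 0.4000, 0.3000)
After 2 hours: (0.3000, 0.4300, 0.2700)
After 3 hours: (0.2940, 0.4300, 0.2760)
P(in Under Repair after 3 hours) = 0.2760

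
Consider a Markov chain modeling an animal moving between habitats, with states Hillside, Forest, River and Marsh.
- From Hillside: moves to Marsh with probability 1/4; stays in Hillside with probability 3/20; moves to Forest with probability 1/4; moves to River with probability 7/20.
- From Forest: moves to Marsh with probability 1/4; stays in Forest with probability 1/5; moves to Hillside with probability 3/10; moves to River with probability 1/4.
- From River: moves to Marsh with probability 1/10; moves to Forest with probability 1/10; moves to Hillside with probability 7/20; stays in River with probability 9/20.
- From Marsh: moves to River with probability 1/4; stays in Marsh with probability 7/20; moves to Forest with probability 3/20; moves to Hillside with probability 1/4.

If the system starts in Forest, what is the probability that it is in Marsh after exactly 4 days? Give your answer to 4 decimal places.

Propagate the distribution vector 4 days from Forest.
After 0 days: (0.0000, 1.0000, 0.0000, 0.0000)
After 1 day: (0.3000, 0.2000, 0.2500, 0.2500)
After 2 days: (0.2550, 0.1775, 0.3300, 0.2375)
After 3 days: (0.2664, 0.1679, 0.3415, 0.2243)
After 4 days: (0.2659, 0.1680, 0.3449, 0.2212)
P(in Marsh after 4 days) = 0.2212

0.2212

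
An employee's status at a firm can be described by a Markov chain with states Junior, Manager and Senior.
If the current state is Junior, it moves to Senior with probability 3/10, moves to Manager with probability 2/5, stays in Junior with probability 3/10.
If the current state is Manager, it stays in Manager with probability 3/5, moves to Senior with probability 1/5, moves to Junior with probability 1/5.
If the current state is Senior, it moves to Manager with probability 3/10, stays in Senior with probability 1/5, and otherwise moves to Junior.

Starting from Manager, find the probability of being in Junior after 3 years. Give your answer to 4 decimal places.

0.2940

Propagate the distribution vector 3 years from Manager.
After 0 years: (0.0000, 1.0000, 0.0000)
After 1 year: (0.2000, 0.6000, 0.2000)
After 2 years: (0.2800, 0.5000, 0.2200)
After 3 years: (0.2940, 0.4780, 0.2280)
P(in Junior after 3 years) = 0.2940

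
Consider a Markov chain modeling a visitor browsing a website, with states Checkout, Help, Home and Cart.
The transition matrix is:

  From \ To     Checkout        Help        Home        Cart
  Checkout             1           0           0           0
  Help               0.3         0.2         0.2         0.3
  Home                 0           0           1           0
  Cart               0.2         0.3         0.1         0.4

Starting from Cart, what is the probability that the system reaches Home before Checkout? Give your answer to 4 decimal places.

Let h(s) be the probability of absorption at Home starting from transient state s. Then h(Home) = 1 and h(Checkout) = 0. By first-step analysis:
h(Help) = 0.3·0 + 0.2·h(Help) + 0.2·1 + 0.3·h(Cart)
h(Cart) = 0.2·0 + 0.3·h(Help) + 0.1·1 + 0.4·h(Cart)
Solving: h(Help) = 0.3846, h(Cart) = 0.3590.
Starting from Cart, the probability is 0.3590.

0.3590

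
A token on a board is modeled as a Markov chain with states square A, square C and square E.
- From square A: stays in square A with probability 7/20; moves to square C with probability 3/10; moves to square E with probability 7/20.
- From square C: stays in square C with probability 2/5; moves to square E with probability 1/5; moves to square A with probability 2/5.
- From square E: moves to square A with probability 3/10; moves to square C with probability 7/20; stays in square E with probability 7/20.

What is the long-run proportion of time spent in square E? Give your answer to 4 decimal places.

0.2975

Let the stationary distribution be π with π = πP and π_1 + π_2 + π_3 = 1.
π_1 = 0.35·π_1 + 0.4·π_2 + 0.3·π_3
π_2 = 0.3·π_1 + 0.4·π_2 + 0.35·π_3
Solving with the normalization constraint gives π = (0.3526, 0.3499, 0.2975).
So the stationary probability of square E is 0.2975.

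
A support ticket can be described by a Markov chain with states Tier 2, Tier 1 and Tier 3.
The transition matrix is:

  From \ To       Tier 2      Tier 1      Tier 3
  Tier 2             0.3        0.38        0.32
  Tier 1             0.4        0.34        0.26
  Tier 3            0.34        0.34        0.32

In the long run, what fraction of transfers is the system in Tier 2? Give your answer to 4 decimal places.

0.3473

Let the stationary distribution be π with π = πP and π_1 + π_2 + π_3 = 1.
π_1 = 0.3·π_1 + 0.4·π_2 + 0.34·π_3
π_2 = 0.38·π_1 + 0.34·π_2 + 0.34·π_3
Solving with the normalization constraint gives π = (0.3473, 0.3539, 0.2988).
So the stationary probability of Tier 2 is 0.3473.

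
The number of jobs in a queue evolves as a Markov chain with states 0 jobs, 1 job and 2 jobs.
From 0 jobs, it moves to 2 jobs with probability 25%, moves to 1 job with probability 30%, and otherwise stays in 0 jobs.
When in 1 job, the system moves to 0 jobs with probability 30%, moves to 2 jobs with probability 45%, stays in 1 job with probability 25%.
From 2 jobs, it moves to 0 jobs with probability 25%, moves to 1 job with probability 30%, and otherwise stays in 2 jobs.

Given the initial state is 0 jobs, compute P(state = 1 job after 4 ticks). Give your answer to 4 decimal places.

0.2857

Propagate the distribution vector 4 ticks from 0 jobs.
After 0 ticks: (1.0000, 0.0000, 0.0000)
After 1 tick: (0.4500, 0.3000, 0.2500)
After 2 ticks: (0.3550, 0.2850, 0.3600)
After 3 ticks: (0.3353, 0.2858, 0.3790)
After 4 ticks: (0.3313, 0.2857, 0.3830)
P(in 1 job after 4 ticks) = 0.2857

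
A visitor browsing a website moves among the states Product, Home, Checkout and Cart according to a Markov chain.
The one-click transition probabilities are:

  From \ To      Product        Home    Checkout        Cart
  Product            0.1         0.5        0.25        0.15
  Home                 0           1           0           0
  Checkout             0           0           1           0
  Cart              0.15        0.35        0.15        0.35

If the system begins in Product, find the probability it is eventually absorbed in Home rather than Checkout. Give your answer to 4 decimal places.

0.6711

Let h(s) be the probability of absorption at Home starting from transient state s. Then h(Home) = 1 and h(Checkout) = 0. By first-step analysis:
h(Product) = 0.1·h(Product) + 0.5·1 + 0.25·0 + 0.15·h(Cart)
h(Cart) = 0.15·h(Product) + 0.35·1 + 0.15·0 + 0.35·h(Cart)
Solving: h(Product) = 0.6711, h(Cart) = 0.6933.
Starting from Product, the probability is 0.6711.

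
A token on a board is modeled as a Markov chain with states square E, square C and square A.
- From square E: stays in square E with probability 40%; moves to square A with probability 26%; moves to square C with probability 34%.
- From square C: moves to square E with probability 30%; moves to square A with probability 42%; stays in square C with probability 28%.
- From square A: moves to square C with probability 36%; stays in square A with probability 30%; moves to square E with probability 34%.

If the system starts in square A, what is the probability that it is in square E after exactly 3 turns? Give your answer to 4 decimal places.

0.3478

Propagate the distribution vector 3 turns from square A.
After 0 turns: (0.0000, 0.0000, 1.0000)
After 1 turn: (0.3400, 0.3600, 0.3000)
After 2 turns: (0.3460, 0.3244, 0.3296)
After 3 turns: (0.3478, 0.3271, 0.3251)
P(in square E after 3 turns) = 0.3478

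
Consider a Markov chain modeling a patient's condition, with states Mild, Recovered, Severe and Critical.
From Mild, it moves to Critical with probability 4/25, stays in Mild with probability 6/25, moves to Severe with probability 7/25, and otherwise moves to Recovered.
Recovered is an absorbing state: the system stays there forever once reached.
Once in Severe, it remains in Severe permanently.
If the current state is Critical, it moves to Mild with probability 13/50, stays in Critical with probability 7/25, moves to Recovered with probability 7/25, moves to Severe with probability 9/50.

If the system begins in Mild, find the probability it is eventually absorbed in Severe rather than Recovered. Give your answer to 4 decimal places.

Let h(s) be the probability of absorption at Severe starting from transient state s. Then h(Severe) = 1 and h(Recovered) = 0. By first-step analysis:
h(Mild) = 0.24·h(Mild) + 0.32·0 + 0.28·1 + 0.16·h(Critical)
h(Critical) = 0.26·h(Mild) + 0.28·0 + 0.18·1 + 0.28·h(Critical)
Solving: h(Mild) = 0.4557, h(Critical) = 0.4146.
Starting from Mild, the probability is 0.4557.

0.4557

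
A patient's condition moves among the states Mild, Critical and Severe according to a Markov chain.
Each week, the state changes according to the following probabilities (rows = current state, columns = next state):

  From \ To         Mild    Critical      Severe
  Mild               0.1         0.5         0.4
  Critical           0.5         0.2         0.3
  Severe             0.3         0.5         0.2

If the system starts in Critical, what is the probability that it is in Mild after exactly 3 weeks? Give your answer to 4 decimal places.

0.3400

Propagate the distribution vector 3 weeks from Critical.
After 0 weeks: (0.0000, 1.0000, 0.0000)
After 1 week: (0.5000, 0.2000, 0.3000)
After 2 weeks: (0.2400, 0.4400, 0.3200)
After 3 weeks: (0.3400, 0.3680, 0.2920)
P(in Mild after 3 weeks) = 0.3400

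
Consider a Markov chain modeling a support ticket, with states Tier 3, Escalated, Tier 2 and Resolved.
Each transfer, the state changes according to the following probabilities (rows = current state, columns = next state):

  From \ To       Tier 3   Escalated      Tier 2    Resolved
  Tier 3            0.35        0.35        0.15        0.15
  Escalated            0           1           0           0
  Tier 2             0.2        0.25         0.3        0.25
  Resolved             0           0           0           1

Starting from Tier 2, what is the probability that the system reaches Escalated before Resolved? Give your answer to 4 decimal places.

0.5471

Let h(s) be the probability of absorption at Escalated starting from transient state s. Then h(Escalated) = 1 and h(Resolved) = 0. By first-step analysis:
h(Tier 3) = 0.35·h(Tier 3) + 0.35·1 + 0.15·h(Tier 2) + 0.15·0
h(Tier 2) = 0.2·h(Tier 3) + 0.25·1 + 0.3·h(Tier 2) + 0.25·0
Solving: h(Tier 3) = 0.6647, h(Tier 2) = 0.5471.
Starting from Tier 2, the probability is 0.5471.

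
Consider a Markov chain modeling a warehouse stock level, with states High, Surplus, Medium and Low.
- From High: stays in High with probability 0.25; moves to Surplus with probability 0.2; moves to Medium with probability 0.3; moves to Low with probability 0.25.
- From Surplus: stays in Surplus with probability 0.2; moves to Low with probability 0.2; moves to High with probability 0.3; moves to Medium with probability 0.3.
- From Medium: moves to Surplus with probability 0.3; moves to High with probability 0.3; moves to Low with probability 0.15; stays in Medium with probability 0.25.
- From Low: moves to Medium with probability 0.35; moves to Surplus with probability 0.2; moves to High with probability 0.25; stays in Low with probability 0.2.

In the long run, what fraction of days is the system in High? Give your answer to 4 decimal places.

0.2762

Let the stationary distribution be π with π = πP and π_1 + π_2 + π_3 + π_4 = 1.
π_1 = 0.25·π_1 + 0.3·π_2 + 0.3·π_3 + 0.25·π_4
π_2 = 0.2·π_1 + 0.2·π_2 + 0.3·π_3 + 0.2·π_4
π_3 = 0.3·π_1 + 0.3·π_2 + 0.25·π_3 + 0.35·π_4
Solving with the normalization constraint gives π = (0.2762, 0.2295, 0.2952, 0.1991).
So the stationary probability of High is 0.2762.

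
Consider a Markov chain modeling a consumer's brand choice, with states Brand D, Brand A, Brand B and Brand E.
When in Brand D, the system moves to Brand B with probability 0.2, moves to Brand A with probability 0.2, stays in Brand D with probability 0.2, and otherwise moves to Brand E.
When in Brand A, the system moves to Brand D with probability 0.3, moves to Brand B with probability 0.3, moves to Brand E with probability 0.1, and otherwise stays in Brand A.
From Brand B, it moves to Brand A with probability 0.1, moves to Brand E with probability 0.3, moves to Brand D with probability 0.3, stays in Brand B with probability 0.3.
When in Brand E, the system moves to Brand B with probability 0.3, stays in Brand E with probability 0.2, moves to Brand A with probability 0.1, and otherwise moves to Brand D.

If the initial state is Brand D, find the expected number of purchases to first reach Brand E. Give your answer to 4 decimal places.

3.1538

Let t(s) be the expected number of purchases to first reach Brand E from state s, with t(Brand E) = 0. Conditioning on the first purchase:
t(Brand D) = 1 + 0.2·t(Brand D) + 0.2·t(Brand A) + 0.2·t(Brand B)
t(Brand A) = 1 + 0.3·t(Brand D) + 0.3·t(Brand A) + 0.3·t(Brand B)
t(Brand B) = 1 + 0.3·t(Brand D) + 0.1·t(Brand A) + 0.3·t(Brand B)
Solving: t(Brand D) = 3.1538, t(Brand A) = 4.2308, t(Brand B) = 3.3846.
Expected purchases from Brand D to Brand E: 3.1538.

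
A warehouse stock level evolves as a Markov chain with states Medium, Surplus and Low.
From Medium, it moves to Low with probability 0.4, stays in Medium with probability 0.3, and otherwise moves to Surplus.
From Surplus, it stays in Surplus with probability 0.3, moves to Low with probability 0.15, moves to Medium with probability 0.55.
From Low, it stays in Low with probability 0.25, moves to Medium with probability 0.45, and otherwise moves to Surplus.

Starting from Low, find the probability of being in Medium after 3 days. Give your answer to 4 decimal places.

Propagate the distribution vector 3 days from Low.
After 0 days: (0.0000, 0.0000, 1.0000)
After 1 day: (0.4500, 0.3000, 0.2500)
After 2 days: (0.4125, 0.3000, 0.2875)
After 3 days: (0.4181, 0.3000, 0.2819)
P(in Medium after 3 days) = 0.4181

0.4181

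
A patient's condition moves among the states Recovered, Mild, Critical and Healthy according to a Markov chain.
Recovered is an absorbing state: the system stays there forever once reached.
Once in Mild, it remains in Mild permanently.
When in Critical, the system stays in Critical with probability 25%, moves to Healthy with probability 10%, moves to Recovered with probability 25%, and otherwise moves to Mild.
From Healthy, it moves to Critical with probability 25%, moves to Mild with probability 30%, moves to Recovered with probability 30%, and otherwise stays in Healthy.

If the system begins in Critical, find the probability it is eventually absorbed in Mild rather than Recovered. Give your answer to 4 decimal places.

0.6041

Let h(s) be the probability of absorption at Mild starting from transient state s. Then h(Mild) = 1 and h(Recovered) = 0. By first-step analysis:
h(Critical) = 0.25·0 + 0.4·1 + 0.25·h(Critical) + 0.1·h(Healthy)
h(Healthy) = 0.3·0 + 0.3·1 + 0.25·h(Critical) + 0.15·h(Healthy)
Solving: h(Critical) = 0.6041, h(Healthy) = 0.5306.
Starting from Critical, the probability is 0.6041.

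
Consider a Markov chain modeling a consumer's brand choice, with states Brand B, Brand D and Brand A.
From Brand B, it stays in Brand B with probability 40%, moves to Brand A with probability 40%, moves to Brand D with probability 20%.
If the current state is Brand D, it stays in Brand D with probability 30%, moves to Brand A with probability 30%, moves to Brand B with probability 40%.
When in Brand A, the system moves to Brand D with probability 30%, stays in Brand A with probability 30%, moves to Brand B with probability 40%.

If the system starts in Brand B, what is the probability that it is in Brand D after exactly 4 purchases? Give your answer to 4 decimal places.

0.2600

Propagate the distribution vector 4 purchases from Brand B.
After 0 purchases: (1.0000, 0.0000, 0.0000)
After 1 purchase: (0.4000, 0.2000, 0.4000)
After 2 purchases: (0.4000, 0.2600, 0.3400)
After 3 purchases: (0.4000, 0.2600, 0.3400)
After 4 purchases: (0.4000, 0.2600, 0.3400)
P(in Brand D after 4 purchases) = 0.2600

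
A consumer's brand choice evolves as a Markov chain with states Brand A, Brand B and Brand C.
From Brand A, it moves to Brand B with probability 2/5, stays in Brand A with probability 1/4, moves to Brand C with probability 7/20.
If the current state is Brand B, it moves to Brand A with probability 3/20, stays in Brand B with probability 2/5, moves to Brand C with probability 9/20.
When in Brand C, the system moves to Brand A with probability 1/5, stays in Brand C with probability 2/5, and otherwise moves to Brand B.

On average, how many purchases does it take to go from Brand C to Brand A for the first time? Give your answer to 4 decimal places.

5.5556

Let t(s) be the expected number of purchases to first reach Brand A from state s, with t(Brand A) = 0. Conditioning on the first purchase:
t(Brand B) = 1 + 0.4·t(Brand B) + 0.45·t(Brand C)
t(Brand C) = 1 + 0.4·t(Brand B) + 0.4·t(Brand C)
Solving: t(Brand B) = 5.8333, t(Brand C) = 5.5556.
Expected purchases from Brand C to Brand A: 5.5556.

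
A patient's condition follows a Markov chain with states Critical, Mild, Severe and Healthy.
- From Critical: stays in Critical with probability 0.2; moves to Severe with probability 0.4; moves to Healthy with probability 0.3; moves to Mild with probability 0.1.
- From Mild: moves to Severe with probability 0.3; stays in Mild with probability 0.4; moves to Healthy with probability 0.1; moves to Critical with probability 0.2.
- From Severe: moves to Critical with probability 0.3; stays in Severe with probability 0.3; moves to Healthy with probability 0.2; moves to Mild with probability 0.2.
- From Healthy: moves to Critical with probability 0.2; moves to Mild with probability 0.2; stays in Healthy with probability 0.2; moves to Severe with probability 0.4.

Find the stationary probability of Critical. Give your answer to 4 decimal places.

0.2344

Let the stationary distribution be π with π = πP and π_1 + π_2 + π_3 + π_4 = 1.
π_1 = 0.2·π_1 + 0.2·π_2 + 0.3·π_3 + 0.2·π_4
π_2 = 0.1·π_1 + 0.4·π_2 + 0.2·π_3 + 0.2·π_4
π_3 = 0.4·π_1 + 0.3·π_2 + 0.3·π_3 + 0.4·π_4
Solving with the normalization constraint gives π = (0.2344, 0.2207, 0.3436, 0.2014).
So the stationary probability of Critical is 0.2344.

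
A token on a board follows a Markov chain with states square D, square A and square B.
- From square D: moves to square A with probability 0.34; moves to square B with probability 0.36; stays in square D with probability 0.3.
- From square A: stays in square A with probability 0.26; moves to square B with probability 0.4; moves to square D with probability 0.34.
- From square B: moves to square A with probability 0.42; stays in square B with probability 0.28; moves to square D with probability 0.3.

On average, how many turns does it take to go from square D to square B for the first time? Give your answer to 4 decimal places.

2.6839

Let t(s) be the expected number of turns to first reach square B from state s, with t(square B) = 0. Conditioning on the first turn:
t(square D) = 1 + 0.3·t(square D) + 0.34·t(square A)
t(square A) = 1 + 0.34·t(square D) + 0.26·t(square A)
Solving: t(square D) = 2.6839, t(square A) = 2.5845.
Expected turns from square D to square B: 2.6839.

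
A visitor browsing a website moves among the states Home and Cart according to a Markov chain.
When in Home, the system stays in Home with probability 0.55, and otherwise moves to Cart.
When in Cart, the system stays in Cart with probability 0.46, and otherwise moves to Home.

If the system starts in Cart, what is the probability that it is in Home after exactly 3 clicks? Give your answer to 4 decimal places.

0.5455

Propagate the distribution vector 3 clicks from Cart.
After 0 clicks: (0.0000, 1.0000)
After 1 click: (0.5400, 0.4600)
After 2 clicks: (0.5454, 0.4546)
After 3 clicks: (0.5455, 0.4545)
P(in Home after 3 clicks) = 0.5455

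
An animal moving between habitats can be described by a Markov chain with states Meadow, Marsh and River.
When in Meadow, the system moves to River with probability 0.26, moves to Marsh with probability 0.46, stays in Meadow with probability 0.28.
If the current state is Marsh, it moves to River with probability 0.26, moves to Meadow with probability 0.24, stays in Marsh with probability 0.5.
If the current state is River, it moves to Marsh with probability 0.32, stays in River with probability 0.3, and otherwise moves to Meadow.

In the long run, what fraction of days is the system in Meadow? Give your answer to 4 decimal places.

Let the stationary distribution be π with π = πP and π_1 + π_2 + π_3 = 1.
π_1 = 0.28·π_1 + 0.24·π_2 + 0.38·π_3
π_2 = 0.46·π_1 + 0.5·π_2 + 0.32·π_3
Solving with the normalization constraint gives π = (0.2895, 0.4397, 0.2708).
So the stationary probability of Meadow is 0.2895.

0.2895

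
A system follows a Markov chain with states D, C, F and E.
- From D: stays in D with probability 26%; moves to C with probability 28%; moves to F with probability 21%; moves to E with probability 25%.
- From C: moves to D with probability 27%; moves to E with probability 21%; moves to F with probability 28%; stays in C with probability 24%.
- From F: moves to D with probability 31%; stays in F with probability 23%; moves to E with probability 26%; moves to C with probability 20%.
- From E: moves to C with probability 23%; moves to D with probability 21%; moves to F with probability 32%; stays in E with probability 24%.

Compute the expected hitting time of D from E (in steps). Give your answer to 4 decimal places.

3.9689

Let t(s) be the expected number of steps to first reach D from state s, with t(D) = 0. Conditioning on the first step:
t(C) = 1 + 0.24·t(C) + 0.28·t(F) + 0.21·t(E)
t(F) = 1 + 0.2·t(C) + 0.23·t(F) + 0.26·t(E)
t(E) = 1 + 0.23·t(C) + 0.32·t(F) + 0.24·t(E)
Solving: t(C) = 3.7428, t(F) = 3.6110, t(E) = 3.9689.
Expected steps from E to D: 3.9689.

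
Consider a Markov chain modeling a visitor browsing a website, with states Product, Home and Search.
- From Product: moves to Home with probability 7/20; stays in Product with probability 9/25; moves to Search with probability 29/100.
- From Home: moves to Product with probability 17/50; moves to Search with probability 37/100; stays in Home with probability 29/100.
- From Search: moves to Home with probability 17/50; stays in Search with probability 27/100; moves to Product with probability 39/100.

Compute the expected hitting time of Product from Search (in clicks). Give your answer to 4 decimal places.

2.6752

Let t(s) be the expected number of clicks to first reach Product from state s, with t(Product) = 0. Conditioning on the first click:
t(Home) = 1 + 0.29·t(Home) + 0.37·t(Search)
t(Search) = 1 + 0.34·t(Home) + 0.27·t(Search)
Solving: t(Home) = 2.8025, t(Search) = 2.6752.
Expected clicks from Search to Product: 2.6752.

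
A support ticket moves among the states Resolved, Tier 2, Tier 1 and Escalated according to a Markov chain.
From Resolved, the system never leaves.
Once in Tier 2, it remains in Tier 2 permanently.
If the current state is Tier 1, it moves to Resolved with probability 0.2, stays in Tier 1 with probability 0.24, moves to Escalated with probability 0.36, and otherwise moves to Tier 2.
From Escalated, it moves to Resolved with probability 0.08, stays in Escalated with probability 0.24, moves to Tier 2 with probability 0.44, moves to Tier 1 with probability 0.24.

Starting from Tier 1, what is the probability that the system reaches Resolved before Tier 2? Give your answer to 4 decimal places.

Let h(s) be the probability of absorption at Resolved starting from transient state s. Then h(Resolved) = 1 and h(Tier 2) = 0. By first-step analysis:
h(Tier 1) = 0.2·1 + 0.2·0 + 0.24·h(Tier 1) + 0.36·h(Escalated)
h(Escalated) = 0.08·1 + 0.44·0 + 0.24·h(Tier 1) + 0.24·h(Escalated)
Solving: h(Tier 1) = 0.3681, h(Escalated) = 0.2215.
Starting from Tier 1, the probability is 0.3681.

0.3681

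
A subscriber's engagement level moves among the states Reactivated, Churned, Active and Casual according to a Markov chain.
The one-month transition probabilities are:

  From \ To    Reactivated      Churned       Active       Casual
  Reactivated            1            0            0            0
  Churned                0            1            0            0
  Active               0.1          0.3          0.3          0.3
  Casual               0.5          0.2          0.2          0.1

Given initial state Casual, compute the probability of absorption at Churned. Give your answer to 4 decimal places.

0.3509

Let h(s) be the probability of absorption at Churned starting from transient state s. Then h(Churned) = 1 and h(Reactivated) = 0. By first-step analysis:
h(Active) = 0.1·0 + 0.3·1 + 0.3·h(Active) + 0.3·h(Casual)
h(Casual) = 0.5·0 + 0.2·1 + 0.2·h(Active) + 0.1·h(Casual)
Solving: h(Active) = 0.5789, h(Casual) = 0.3509.
Starting from Casual, the probability is 0.3509.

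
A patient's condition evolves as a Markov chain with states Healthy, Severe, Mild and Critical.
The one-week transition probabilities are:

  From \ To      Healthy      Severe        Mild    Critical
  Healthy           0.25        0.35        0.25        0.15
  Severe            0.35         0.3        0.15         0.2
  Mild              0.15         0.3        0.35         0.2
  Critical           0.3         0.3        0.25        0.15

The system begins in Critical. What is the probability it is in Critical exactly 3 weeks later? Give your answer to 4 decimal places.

0.1780

Propagate the distribution vector 3 weeks from Critical.
After 0 weeks: (0.0000, 0.0000, 0.0000, 1.0000)
After 1 week: (0.3000, 0.3000, 0.2500, 0.1500)
After 2 weeks: (0.2625, 0.3150, 0.2450, 0.1775)
After 3 weeks: (0.2659, 0.3131, 0.2430, 0.1780)
P(in Critical after 3 weeks) = 0.1780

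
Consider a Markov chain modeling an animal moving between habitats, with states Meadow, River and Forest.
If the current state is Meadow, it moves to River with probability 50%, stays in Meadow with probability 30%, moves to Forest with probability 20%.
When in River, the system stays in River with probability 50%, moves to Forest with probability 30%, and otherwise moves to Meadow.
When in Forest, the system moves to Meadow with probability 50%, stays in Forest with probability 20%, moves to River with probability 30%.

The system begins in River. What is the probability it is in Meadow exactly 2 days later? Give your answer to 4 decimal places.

0.3100

Sum over the intermediate state after 1 day:
P = P(River→Meadow)·P(Meadow→Meadow) + P(River→River)·P(River→Meadow) + P(River→Forest)·P(Forest→Meadow)
  = 0.2×0.3 + 0.5×0.2 + 0.3×0.5
  = 0.0600 + 0.1000 + 0.1500 = 0.3100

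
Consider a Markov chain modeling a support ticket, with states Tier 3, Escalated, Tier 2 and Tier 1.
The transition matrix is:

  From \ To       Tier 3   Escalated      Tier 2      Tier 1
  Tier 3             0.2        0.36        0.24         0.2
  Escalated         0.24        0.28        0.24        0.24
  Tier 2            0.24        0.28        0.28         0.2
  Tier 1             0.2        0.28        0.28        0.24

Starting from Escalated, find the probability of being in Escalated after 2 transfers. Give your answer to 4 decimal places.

0.2992

Propagate the distribution vector 2 transfers from Escalated.
After 0 transfers: (0.0000, 1.0000, 0.0000, 0.0000)
After 1 transfer: (0.2400, 0.2800, 0.2400, 0.2400)
After 2 transfers: (0.2208, 0.2992, 0.2592, 0.2208)
P(in Escalated after 2 transfers) = 0.2992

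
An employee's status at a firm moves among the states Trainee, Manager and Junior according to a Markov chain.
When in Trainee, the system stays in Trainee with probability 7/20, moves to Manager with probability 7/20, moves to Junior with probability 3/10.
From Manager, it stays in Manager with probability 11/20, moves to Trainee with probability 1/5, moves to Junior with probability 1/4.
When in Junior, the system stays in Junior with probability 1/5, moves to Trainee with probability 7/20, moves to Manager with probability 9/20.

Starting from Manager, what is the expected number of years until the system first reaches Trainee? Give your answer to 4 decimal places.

4.2424

Let t(s) be the expected number of years to first reach Trainee from state s, with t(Trainee) = 0. Conditioning on the first year:
t(Manager) = 1 + 0.55·t(Manager) + 0.25·t(Junior)
t(Junior) = 1 + 0.45·t(Manager) + 0.2·t(Junior)
Solving: t(Manager) = 4.2424, t(Junior) = 3.6364.
Expected years from Manager to Trainee: 4.2424.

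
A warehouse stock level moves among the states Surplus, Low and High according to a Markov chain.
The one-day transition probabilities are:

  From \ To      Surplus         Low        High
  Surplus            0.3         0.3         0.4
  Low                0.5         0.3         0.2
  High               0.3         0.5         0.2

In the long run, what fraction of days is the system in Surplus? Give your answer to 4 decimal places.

0.3710

Let the stationary distribution be π with π = πP and π_1 + π_2 + π_3 = 1.
π_1 = 0.3·π_1 + 0.5·π_2 + 0.3·π_3
π_2 = 0.3·π_1 + 0.3·π_2 + 0.5·π_3
Solving with the normalization constraint gives π = (0.3710, 0.3548, 0.2742).
So the stationary probability of Surplus is 0.3710.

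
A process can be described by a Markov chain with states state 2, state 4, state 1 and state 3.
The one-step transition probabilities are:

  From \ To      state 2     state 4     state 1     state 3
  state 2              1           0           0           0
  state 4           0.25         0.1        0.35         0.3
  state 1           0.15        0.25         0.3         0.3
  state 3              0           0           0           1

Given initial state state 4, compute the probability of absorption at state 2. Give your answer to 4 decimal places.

0.4194

Let h(s) be the probability of absorption at state 2 starting from transient state s. Then h(state 2) = 1 and h(state 3) = 0. By first-step analysis:
h(state 4) = 0.25·1 + 0.1·h(state 4) + 0.35·h(state 1) + 0.3·0
h(state 1) = 0.15·1 + 0.25·h(state 4) + 0.3·h(state 1) + 0.3·0
Solving: h(state 4) = 0.4194, h(state 1) = 0.3641.
Starting from state 4, the probability is 0.4194.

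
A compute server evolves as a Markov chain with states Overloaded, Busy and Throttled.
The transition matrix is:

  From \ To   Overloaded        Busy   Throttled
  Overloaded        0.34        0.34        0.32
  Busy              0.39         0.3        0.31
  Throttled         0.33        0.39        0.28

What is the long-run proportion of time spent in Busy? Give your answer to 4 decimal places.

0.3416

Let the stationary distribution be π with π = πP and π_1 + π_2 + π_3 = 1.
π_1 = 0.34·π_1 + 0.39·π_2 + 0.33·π_3
π_2 = 0.34·π_1 + 0.3·π_2 + 0.39·π_3
Solving with the normalization constraint gives π = (0.3540, 0.3416, 0.3044).
So the stationary probability of Busy is 0.3416.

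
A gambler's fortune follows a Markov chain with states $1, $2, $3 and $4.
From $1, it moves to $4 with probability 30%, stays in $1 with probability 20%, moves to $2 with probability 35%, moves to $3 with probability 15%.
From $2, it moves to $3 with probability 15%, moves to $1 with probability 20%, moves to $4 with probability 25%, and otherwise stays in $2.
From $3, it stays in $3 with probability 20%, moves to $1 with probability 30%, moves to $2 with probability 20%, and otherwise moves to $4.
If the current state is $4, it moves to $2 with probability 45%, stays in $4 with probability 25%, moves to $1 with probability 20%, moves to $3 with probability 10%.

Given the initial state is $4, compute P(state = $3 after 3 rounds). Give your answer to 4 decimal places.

0.1439

Propagate the distribution vector 3 rounds from $4.
After 0 rounds: (0.0000, 0.0000, 0.0000, 1.0000)
After 1 round: (0.2000, 0.4500, 0.1000, 0.2500)
After 2 rounds: (0.2100, 0.3825, 0.1425, 0.2650)
After 3 rounds: (0.2143, 0.3743, 0.1439, 0.2676)
P(in $3 after 3 rounds) = 0.1439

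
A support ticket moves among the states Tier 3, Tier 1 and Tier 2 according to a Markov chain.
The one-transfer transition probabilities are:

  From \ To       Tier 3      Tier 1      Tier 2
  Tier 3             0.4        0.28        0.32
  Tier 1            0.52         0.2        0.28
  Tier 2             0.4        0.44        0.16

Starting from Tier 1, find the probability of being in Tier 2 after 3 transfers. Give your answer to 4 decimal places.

0.2649

Propagate the distribution vector 3 transfers from Tier 1.
After 0 transfers: (0.0000, 1.0000, 0.0000)
After 1 transfer: (0.5200, 0.2000, 0.2800)
After 2 transfers: (0.4240, 0.3088, 0.2672)
After 3 transfers: (0.4371, 0.2980, 0.2649)
P(in Tier 2 after 3 transfers) = 0.2649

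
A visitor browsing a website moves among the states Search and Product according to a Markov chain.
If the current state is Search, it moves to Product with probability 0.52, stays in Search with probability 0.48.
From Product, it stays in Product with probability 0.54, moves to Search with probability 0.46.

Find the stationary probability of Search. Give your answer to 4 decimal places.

0.4694

Let the stationary distribution be π with π = πP and π_1 + π_2 = 1.
π_1 = 0.48·π_1 + 0.46·π_2
Solving with the normalization constraint gives π = (0.4694, 0.5306).
So the stationary probability of Search is 0.4694.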